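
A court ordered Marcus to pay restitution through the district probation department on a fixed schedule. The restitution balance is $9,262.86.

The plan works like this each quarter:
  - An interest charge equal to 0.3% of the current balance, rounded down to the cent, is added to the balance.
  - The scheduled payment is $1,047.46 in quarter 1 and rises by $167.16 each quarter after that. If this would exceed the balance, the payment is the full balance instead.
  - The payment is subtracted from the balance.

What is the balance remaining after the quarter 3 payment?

Quarter 1: opening $9,262.86; interest $27.78 → $9,290.64; payment $1,047.46; balance $8,243.18
Quarter 2: opening $8,243.18; interest $24.72 → $8,267.90; payment $1,214.62; balance $7,053.28
Quarter 3: opening $7,053.28; interest $21.15 → $7,074.43; payment $1,381.78; balance $5,692.65

$5,692.65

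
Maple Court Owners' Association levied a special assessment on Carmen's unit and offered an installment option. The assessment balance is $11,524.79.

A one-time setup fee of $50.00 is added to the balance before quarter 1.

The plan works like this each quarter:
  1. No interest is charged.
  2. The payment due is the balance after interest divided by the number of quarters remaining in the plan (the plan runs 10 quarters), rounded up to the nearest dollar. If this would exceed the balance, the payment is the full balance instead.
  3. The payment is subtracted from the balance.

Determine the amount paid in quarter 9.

$1,157.00

Quarter 1: $11,574.79 − $1,158.00 → $10,416.79
Quarter 2: $10,416.79 − $1,158.00 → $9,258.79
Quarter 3: $9,258.79 − $1,158.00 → $8,100.79
Quarter 4: $8,100.79 − $1,158.00 → $6,942.79
Quarter 5: $6,942.79 − $1,158.00 → $5,784.79
Quarter 6: $5,784.79 − $1,157.00 → $4,627.79
Quarter 7: $4,627.79 − $1,157.00 → $3,470.79
Quarter 8: $3,470.79 − $1,157.00 → $2,313.79
Quarter 9: $2,313.79 − $1,157.00 → $1,156.79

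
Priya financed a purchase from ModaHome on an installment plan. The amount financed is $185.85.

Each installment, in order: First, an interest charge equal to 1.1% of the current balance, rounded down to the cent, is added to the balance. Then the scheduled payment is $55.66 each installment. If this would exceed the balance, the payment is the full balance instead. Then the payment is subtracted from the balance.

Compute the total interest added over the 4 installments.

$4.59

# | Opening | Interest | Payment | End bal
1 | $185.85 | $2.04 | $55.66 | $132.23
2 | $132.23 | $1.45 | $55.66 | $78.02
3 | $78.02 | $0.85 | $55.66 | $23.21
4 | $23.21 | $0.25 | $23.46 | $0.00
Total interest: $2.04 + $1.45 + $0.85 + $0.25 = $4.59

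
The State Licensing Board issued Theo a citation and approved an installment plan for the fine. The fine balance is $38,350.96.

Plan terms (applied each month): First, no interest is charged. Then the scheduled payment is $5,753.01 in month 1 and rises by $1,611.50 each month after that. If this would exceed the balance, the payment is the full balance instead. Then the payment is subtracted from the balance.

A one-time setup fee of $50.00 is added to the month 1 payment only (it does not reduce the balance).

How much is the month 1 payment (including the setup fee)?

# | Opening | Payment | Fee | End bal
1 | $38,350.96 | $5,753.01 | $50.00 | $32,597.95

$5,803.01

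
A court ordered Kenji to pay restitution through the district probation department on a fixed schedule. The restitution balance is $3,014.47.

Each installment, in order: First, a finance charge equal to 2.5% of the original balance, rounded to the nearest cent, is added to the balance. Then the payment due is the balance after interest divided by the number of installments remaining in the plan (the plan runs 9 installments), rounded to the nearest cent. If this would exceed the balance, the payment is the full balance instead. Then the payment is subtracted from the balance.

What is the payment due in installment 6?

$409.97

Installment 1: opening $3,014.47; interest $75.36 → $3,089.83; payment $343.31; balance $2,746.52
Installment 2: opening $2,746.52; interest $75.36 → $2,821.88; payment $352.74; balance $2,469.14
Installment 3: opening $2,469.14; interest $75.36 → $2,544.50; payment $363.50; balance $2,181.00
Installment 4: opening $2,181.00; interest $75.36 → $2,256.36; payment $376.06; balance $1,880.30
Installment 5: opening $1,880.30; interest $75.36 → $1,955.66; payment $391.13; balance $1,564.53
Installment 6: opening $1,564.53; interest $75.36 → $1,639.89; payment $409.97; balance $1,229.92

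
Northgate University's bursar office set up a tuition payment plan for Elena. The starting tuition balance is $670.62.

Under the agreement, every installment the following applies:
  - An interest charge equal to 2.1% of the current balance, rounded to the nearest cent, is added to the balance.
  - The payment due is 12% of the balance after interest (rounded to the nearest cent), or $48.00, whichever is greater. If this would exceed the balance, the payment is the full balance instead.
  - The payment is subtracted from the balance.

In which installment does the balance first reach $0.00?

# | Opening | Interest | Payment | End bal
1 | $670.62 | $14.08 | $82.16 | $602.54
2 | $602.54 | $12.65 | $73.82 | $541.37
3 | $541.37 | $11.37 | $66.33 | $486.41
4 | $486.41 | $10.21 | $59.59 | $437.03
5 | $437.03 | $9.18 | $53.55 | $392.66
6 | $392.66 | $8.25 | $48.11 | $352.80
7 | $352.80 | $7.41 | $48.00 | $312.21
8 | $312.21 | $6.56 | $48.00 | $270.77
9 | $270.77 | $5.69 | $48.00 | $228.46
10 | $228.46 | $4.80 | $48.00 | $185.26
11 | $185.26 | $3.89 | $48.00 | $141.15
12 | $141.15 | $2.96 | $48.00 | $96.11
13 | $96.11 | $2.02 | $48.00 | $50.13
14 | $50.13 | $1.05 | $48.00 | $3.18
15 | $3.18 | $0.07 | $3.25 | $0.00
Balance reaches $0.00 in installment 15.

15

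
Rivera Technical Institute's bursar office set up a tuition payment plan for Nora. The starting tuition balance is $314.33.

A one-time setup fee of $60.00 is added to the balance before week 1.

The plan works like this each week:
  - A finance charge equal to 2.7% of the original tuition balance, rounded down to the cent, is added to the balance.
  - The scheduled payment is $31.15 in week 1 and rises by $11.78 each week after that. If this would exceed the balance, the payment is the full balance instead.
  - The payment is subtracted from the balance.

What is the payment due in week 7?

$70.09

Week 1: opening $374.33; interest $8.48 → $382.81; payment $31.15; balance $351.66
Week 2: opening $351.66; interest $8.48 → $360.14; payment $42.93; balance $317.21
Week 3: opening $317.21; interest $8.48 → $325.69; payment $54.71; balance $270.98
Week 4: opening $270.98; interest $8.48 → $279.46; payment $66.49; balance $212.97
Week 5: opening $212.97; interest $8.48 → $221.45; payment $78.27; balance $143.18
Week 6: opening $143.18; interest $8.48 → $151.66; payment $90.05; balance $61.61
Week 7: opening $61.61; interest $8.48 → $70.09; payment $70.09; balance $0.00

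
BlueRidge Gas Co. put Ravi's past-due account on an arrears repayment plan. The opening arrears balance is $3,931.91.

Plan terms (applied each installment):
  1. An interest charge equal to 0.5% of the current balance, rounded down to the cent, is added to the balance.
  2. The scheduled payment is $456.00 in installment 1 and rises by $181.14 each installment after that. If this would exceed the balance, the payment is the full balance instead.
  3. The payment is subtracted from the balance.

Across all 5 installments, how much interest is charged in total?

$67.25

# | Opening | Interest | Payment | End bal
1 | $3,931.91 | $19.65 | $456.00 | $3,495.56
2 | $3,495.56 | $17.47 | $637.14 | $2,875.89
3 | $2,875.89 | $14.37 | $818.28 | $2,071.98
4 | $2,071.98 | $10.35 | $999.42 | $1,082.91
5 | $1,082.91 | $5.41 | $1,088.32 | $0.00
Total interest: $19.65 + $17.47 + $14.37 + $10.35 + $5.41 = $67.25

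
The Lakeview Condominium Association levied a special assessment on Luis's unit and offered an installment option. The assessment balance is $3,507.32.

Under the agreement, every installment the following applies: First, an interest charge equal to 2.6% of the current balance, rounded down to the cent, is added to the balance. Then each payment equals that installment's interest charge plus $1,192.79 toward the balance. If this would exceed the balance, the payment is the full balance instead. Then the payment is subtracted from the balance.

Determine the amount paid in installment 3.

Installment 1: $3,507.32 +$91.19 interest = $3,598.51; pay $1,283.98 → $2,314.53
Installment 2: $2,314.53 +$60.17 interest = $2,374.70; pay $1,252.96 → $1,121.74
Installment 3: $1,121.74 +$29.16 interest = $1,150.90; pay $1,150.90 → $0.00

$1,150.90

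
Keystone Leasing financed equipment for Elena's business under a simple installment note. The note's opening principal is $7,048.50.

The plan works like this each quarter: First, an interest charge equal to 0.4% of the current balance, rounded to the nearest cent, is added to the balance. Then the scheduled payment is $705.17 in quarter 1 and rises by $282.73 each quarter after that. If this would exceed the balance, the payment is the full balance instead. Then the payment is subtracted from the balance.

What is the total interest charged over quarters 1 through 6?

$105.64

Quarter 1: opening $7,048.50; interest $28.19 → $7,076.69; payment $705.17; balance $6,371.52
Quarter 2: opening $6,371.52; interest $25.49 → $6,397.01; payment $987.90; balance $5,409.11
Quarter 3: opening $5,409.11; interest $21.64 → $5,430.75; payment $1,270.63; balance $4,160.12
Quarter 4: opening $4,160.12; interest $16.64 → $4,176.76; payment $1,553.36; balance $2,623.40
Quarter 5: opening $2,623.40; interest $10.49 → $2,633.89; payment $1,836.09; balance $797.80
Quarter 6: opening $797.80; interest $3.19 → $800.99; payment $800.99; balance $0.00
Total interest: $28.19 + $25.49 + $21.64 + $16.64 + $10.49 + $3.19 = $105.64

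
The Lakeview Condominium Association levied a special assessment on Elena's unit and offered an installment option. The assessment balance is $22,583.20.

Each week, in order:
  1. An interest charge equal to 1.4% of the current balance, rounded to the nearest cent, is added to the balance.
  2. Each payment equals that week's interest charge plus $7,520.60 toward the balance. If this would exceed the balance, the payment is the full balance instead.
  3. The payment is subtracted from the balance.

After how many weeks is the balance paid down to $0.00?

4

Week 1: $22,583.20 +$316.16 interest = $22,899.36; pay $7,836.76 → $15,062.60
Week 2: $15,062.60 +$210.88 interest = $15,273.48; pay $7,731.48 → $7,542.00
Week 3: $7,542.00 +$105.59 interest = $7,647.59; pay $7,626.19 → $21.40
Week 4: $21.40 +$0.30 interest = $21.70; pay $21.70 → $0.00
Balance reaches $0.00 in week 4.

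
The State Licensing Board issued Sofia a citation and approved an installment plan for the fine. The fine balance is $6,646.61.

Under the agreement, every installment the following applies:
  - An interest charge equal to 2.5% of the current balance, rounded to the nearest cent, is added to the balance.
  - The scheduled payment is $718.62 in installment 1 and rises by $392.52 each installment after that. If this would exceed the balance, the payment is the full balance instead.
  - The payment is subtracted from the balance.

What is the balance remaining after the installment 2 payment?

# | Opening | Interest | Payment | End bal
1 | $6,646.61 | $166.17 | $718.62 | $6,094.16
2 | $6,094.16 | $152.35 | $1,111.14 | $5,135.37

$5,135.37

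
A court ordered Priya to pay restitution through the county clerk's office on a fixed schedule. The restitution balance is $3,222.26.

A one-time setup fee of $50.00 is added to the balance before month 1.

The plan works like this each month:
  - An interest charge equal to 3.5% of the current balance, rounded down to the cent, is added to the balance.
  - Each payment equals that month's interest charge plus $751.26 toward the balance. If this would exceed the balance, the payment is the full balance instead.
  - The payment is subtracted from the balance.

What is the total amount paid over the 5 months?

Month 1: opening $3,272.26; interest $114.52 → $3,386.78; payment $865.78; balance $2,521.00
Month 2: opening $2,521.00; interest $88.23 → $2,609.23; payment $839.49; balance $1,769.74
Month 3: opening $1,769.74; interest $61.94 → $1,831.68; payment $813.20; balance $1,018.48
Month 4: opening $1,018.48; interest $35.64 → $1,054.12; payment $786.90; balance $267.22
Month 5: opening $267.22; interest $9.35 → $276.57; payment $276.57; balance $0.00
Total paid: $3,581.94

$3,581.94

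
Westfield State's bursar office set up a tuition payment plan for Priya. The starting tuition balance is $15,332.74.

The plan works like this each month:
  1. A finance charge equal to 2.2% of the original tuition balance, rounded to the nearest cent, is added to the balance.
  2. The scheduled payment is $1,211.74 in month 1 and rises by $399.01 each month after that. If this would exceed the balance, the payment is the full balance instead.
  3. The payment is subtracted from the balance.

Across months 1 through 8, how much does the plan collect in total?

$18,031.30

Month 1: opening $15,332.74; interest $337.32 → $15,670.06; payment $1,211.74; balance $14,458.32
Month 2: opening $14,458.32; interest $337.32 → $14,795.64; payment $1,610.75; balance $13,184.89
Month 3: opening $13,184.89; interest $337.32 → $13,522.21; payment $2,009.76; balance $11,512.45
Month 4: opening $11,512.45; interest $337.32 → $11,849.77; payment $2,408.77; balance $9,441.00
Month 5: opening $9,441.00; interest $337.32 → $9,778.32; payment $2,807.78; balance $6,970.54
Month 6: opening $6,970.54; interest $337.32 → $7,307.86; payment $3,206.79; balance $4,101.07
Month 7: opening $4,101.07; interest $337.32 → $4,438.39; payment $3,605.80; balance $832.59
Month 8: opening $832.59; interest $337.32 → $1,169.91; payment $1,169.91; balance $0.00
Total paid: $18,031.30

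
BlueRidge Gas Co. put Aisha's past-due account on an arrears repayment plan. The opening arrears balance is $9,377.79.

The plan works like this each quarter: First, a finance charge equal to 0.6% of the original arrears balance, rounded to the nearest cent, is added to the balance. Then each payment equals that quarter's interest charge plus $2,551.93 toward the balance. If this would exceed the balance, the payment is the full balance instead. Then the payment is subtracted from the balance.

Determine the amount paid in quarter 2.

$2,608.20

Quarter 1: $9,377.79 +$56.27 interest = $9,434.06; pay $2,608.20 → $6,825.86
Quarter 2: $6,825.86 +$56.27 interest = $6,882.13; pay $2,608.20 → $4,273.93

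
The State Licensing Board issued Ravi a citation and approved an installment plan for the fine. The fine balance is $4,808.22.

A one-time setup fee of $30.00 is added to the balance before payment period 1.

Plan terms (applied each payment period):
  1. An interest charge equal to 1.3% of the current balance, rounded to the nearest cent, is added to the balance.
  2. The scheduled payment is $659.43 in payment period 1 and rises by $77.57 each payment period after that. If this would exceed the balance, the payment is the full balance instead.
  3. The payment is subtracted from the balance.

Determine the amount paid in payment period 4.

Payment period 1: opening $4,838.22; interest $62.90 → $4,901.12; payment $659.43; balance $4,241.69
Payment period 2: opening $4,241.69; interest $55.14 → $4,296.83; payment $737.00; balance $3,559.83
Payment period 3: opening $3,559.83; interest $46.28 → $3,606.11; payment $814.57; balance $2,791.54
Payment period 4: opening $2,791.54; interest $36.29 → $2,827.83; payment $892.14; balance $1,935.69

$892.14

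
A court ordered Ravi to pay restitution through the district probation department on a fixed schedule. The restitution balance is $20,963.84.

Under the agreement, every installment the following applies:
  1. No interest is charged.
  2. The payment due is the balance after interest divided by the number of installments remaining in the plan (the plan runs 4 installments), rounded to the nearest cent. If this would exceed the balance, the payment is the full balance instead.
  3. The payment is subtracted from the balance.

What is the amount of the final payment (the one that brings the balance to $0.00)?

$5,240.96

# | Opening | Payment | End bal
1 | $20,963.84 | $5,240.96 | $15,722.88
2 | $15,722.88 | $5,240.96 | $10,481.92
3 | $10,481.92 | $5,240.96 | $5,240.96
4 | $5,240.96 | $5,240.96 | $0.00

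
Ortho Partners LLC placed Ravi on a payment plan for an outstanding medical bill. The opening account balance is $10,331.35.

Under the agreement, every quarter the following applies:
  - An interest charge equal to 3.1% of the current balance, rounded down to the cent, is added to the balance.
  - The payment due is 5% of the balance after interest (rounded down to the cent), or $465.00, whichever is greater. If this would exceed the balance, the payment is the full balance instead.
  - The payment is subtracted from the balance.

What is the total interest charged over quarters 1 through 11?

# | Opening | Interest | Payment | End bal
1 | $10,331.35 | $320.27 | $532.58 | $10,119.04
2 | $10,119.04 | $313.69 | $521.63 | $9,911.10
3 | $9,911.10 | $307.24 | $510.91 | $9,707.43
4 | $9,707.43 | $300.93 | $500.41 | $9,507.95
5 | $9,507.95 | $294.74 | $490.13 | $9,312.56
6 | $9,312.56 | $288.68 | $480.06 | $9,121.18
7 | $9,121.18 | $282.75 | $470.19 | $8,933.74
8 | $8,933.74 | $276.94 | $465.00 | $8,745.68
9 | $8,745.68 | $271.11 | $465.00 | $8,551.79
10 | $8,551.79 | $265.10 | $465.00 | $8,351.89
11 | $8,351.89 | $258.90 | $465.00 | $8,145.79
Total interest: $320.27 + $313.69 + $307.24 + $300.93 + $294.74 + $288.68 + $282.75 + $276.94 + $271.11 + $265.10 + $258.90 = $3,180.35

$3,180.35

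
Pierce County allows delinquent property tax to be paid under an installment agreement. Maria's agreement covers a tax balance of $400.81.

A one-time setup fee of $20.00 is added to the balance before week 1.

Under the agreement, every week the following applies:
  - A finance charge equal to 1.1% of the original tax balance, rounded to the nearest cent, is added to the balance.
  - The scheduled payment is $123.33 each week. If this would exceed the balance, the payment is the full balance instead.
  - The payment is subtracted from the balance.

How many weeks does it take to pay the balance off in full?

4

Week 1: $420.81 +$4.41 interest = $425.22; pay $123.33 → $301.89
Week 2: $301.89 +$4.41 interest = $306.30; pay $123.33 → $182.97
Week 3: $182.97 +$4.41 interest = $187.38; pay $123.33 → $64.05
Week 4: $64.05 +$4.41 interest = $68.46; pay $68.46 → $0.00
Balance reaches $0.00 in week 4.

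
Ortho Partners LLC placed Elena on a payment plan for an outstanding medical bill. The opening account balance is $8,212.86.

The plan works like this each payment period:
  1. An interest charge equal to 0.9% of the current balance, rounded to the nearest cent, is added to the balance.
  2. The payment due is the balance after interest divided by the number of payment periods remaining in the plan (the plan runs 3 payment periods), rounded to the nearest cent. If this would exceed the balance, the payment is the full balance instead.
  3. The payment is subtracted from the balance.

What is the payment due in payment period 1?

$2,762.26

Payment period 1: $8,212.86 +$73.92 interest = $8,286.78; pay $2,762.26 → $5,524.52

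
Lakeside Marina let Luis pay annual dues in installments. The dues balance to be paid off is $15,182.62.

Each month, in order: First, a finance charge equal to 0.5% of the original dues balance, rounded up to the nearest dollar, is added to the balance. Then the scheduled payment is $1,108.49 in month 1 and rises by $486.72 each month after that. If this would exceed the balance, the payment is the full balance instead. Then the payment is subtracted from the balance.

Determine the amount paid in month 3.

$2,081.93

Month 1: $15,182.62 +$76.00 interest = $15,258.62; pay $1,108.49 → $14,150.13
Month 2: $14,150.13 +$76.00 interest = $14,226.13; pay $1,595.21 → $12,630.92
Month 3: $12,630.92 +$76.00 interest = $12,706.92; pay $2,081.93 → $10,624.99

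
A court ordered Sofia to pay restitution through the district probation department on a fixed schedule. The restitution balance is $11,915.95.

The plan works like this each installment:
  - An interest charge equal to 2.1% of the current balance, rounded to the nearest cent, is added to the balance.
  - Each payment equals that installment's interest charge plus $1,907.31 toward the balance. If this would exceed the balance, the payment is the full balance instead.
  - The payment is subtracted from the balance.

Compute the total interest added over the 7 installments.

# | Opening | Interest | Payment | End bal
1 | $11,915.95 | $250.23 | $2,157.54 | $10,008.64
2 | $10,008.64 | $210.18 | $2,117.49 | $8,101.33
3 | $8,101.33 | $170.13 | $2,077.44 | $6,194.02
4 | $6,194.02 | $130.07 | $2,037.38 | $4,286.71
5 | $4,286.71 | $90.02 | $1,997.33 | $2,379.40
6 | $2,379.40 | $49.97 | $1,957.28 | $472.09
7 | $472.09 | $9.91 | $482.00 | $0.00
Total interest: $250.23 + $210.18 + $170.13 + $130.07 + $90.02 + $49.97 + $9.91 = $910.51

$910.51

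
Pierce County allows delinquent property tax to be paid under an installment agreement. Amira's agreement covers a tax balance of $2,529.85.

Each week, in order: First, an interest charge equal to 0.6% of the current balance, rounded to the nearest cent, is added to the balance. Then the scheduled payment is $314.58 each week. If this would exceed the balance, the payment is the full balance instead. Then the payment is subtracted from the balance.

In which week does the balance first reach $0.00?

9

Week 1: opening $2,529.85; interest $15.18 → $2,545.03; payment $314.58; balance $2,230.45
Week 2: opening $2,230.45; interest $13.38 → $2,243.83; payment $314.58; balance $1,929.25
Week 3: opening $1,929.25; interest $11.58 → $1,940.83; payment $314.58; balance $1,626.25
Week 4: opening $1,626.25; interest $9.76 → $1,636.01; payment $314.58; balance $1,321.43
Week 5: opening $1,321.43; interest $7.93 → $1,329.36; payment $314.58; balance $1,014.78
Week 6: opening $1,014.78; interest $6.09 → $1,020.87; payment $314.58; balance $706.29
Week 7: opening $706.29; interest $4.24 → $710.53; payment $314.58; balance $395.95
Week 8: opening $395.95; interest $2.38 → $398.33; payment $314.58; balance $83.75
Week 9: opening $83.75; interest $0.50 → $84.25; payment $84.25; balance $0.00
Balance reaches $0.00 in week 9.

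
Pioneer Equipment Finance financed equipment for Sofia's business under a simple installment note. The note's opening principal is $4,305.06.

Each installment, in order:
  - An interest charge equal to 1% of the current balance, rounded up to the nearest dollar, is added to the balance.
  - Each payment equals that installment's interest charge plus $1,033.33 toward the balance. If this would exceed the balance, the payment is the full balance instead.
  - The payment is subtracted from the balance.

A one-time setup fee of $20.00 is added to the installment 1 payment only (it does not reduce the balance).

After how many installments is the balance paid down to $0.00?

5

Installment 1: opening $4,305.06; interest $44.00 → $4,349.06; payment $1,077.33 (+ $20.00 fee); balance $3,271.73
Installment 2: opening $3,271.73; interest $33.00 → $3,304.73; payment $1,066.33; balance $2,238.40
Installment 3: opening $2,238.40; interest $23.00 → $2,261.40; payment $1,056.33; balance $1,205.07
Installment 4: opening $1,205.07; interest $13.00 → $1,218.07; payment $1,046.33; balance $171.74
Installment 5: opening $171.74; interest $2.00 → $173.74; payment $173.74; balance $0.00
Balance reaches $0.00 in installment 5.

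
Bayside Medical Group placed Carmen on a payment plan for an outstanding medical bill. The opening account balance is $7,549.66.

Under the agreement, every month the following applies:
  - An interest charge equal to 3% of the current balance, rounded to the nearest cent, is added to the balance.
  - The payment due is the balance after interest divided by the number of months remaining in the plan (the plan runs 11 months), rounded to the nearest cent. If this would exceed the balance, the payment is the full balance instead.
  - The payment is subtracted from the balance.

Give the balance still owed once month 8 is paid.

$2,608.28

Month 1: opening $7,549.66; interest $226.49 → $7,776.15; payment $706.92; balance $7,069.23
Month 2: opening $7,069.23; interest $212.08 → $7,281.31; payment $728.13; balance $6,553.18
Month 3: opening $6,553.18; interest $196.60 → $6,749.78; payment $749.98; balance $5,999.80
Month 4: opening $5,999.80; interest $179.99 → $6,179.79; payment $772.47; balance $5,407.32
Month 5: opening $5,407.32; interest $162.22 → $5,569.54; payment $795.65; balance $4,773.89
Month 6: opening $4,773.89; interest $143.22 → $4,917.11; payment $819.52; balance $4,097.59
Month 7: opening $4,097.59; interest $122.93 → $4,220.52; payment $844.10; balance $3,376.42
Month 8: opening $3,376.42; interest $101.29 → $3,477.71; payment $869.43; balance $2,608.28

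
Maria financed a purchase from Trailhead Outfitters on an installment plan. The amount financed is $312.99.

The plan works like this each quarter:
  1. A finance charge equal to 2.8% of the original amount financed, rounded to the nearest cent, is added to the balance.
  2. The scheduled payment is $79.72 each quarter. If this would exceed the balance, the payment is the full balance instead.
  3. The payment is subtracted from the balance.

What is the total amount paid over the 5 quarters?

Quarter 1: $312.99 +$8.76 interest = $321.75; pay $79.72 → $242.03
Quarter 2: $242.03 +$8.76 interest = $250.79; pay $79.72 → $171.07
Quarter 3: $171.07 +$8.76 interest = $179.83; pay $79.72 → $100.11
Quarter 4: $100.11 +$8.76 interest = $108.87; pay $79.72 → $29.15
Quarter 5: $29.15 +$8.76 interest = $37.91; pay $37.91 → $0.00
Total paid: $356.79

$356.79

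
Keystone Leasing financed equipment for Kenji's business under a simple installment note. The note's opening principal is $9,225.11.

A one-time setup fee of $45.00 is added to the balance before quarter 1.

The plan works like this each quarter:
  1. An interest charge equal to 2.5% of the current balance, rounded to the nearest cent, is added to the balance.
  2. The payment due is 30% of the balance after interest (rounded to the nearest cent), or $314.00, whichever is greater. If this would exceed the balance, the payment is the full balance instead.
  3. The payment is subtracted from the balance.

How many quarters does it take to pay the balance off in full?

Quarter 1: $9,270.11 +$231.75 interest = $9,501.86; pay $2,850.56 → $6,651.30
Quarter 2: $6,651.30 +$166.28 interest = $6,817.58; pay $2,045.27 → $4,772.31
Quarter 3: $4,772.31 +$119.31 interest = $4,891.62; pay $1,467.49 → $3,424.13
Quarter 4: $3,424.13 +$85.60 interest = $3,509.73; pay $1,052.92 → $2,456.81
Quarter 5: $2,456.81 +$61.42 interest = $2,518.23; pay $755.47 → $1,762.76
Quarter 6: $1,762.76 +$44.07 interest = $1,806.83; pay $542.05 → $1,264.78
Quarter 7: $1,264.78 +$31.62 interest = $1,296.40; pay $388.92 → $907.48
Quarter 8: $907.48 +$22.69 interest = $930.17; pay $314.00 → $616.17
Quarter 9: $616.17 +$15.40 interest = $631.57; pay $314.00 → $317.57
Quarter 10: $317.57 +$7.94 interest = $325.51; pay $314.00 → $11.51
Quarter 11: $11.51 +$0.29 interest = $11.80; pay $11.80 → $0.00
Balance reaches $0.00 in quarter 11.

11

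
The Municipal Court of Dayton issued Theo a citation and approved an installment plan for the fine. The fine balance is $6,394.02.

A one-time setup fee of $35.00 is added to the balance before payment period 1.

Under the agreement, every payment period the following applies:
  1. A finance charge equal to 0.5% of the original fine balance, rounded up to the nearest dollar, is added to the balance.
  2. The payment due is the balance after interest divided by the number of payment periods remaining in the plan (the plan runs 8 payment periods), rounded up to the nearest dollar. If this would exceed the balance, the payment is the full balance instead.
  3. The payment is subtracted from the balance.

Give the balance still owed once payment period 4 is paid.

$3,294.02

Payment period 1: opening $6,429.02; interest $32.00 → $6,461.02; payment $808.00; balance $5,653.02
Payment period 2: opening $5,653.02; interest $32.00 → $5,685.02; payment $813.00; balance $4,872.02
Payment period 3: opening $4,872.02; interest $32.00 → $4,904.02; payment $818.00; balance $4,086.02
Payment period 4: opening $4,086.02; interest $32.00 → $4,118.02; payment $824.00; balance $3,294.02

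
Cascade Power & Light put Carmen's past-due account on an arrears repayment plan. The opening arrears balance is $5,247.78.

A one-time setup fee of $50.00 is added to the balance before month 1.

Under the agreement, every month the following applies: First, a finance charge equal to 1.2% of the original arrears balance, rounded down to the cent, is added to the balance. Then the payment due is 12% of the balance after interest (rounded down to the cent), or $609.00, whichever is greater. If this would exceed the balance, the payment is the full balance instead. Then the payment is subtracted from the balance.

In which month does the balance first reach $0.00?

Month 1: $5,297.78 +$62.97 interest = $5,360.75; pay $643.29 → $4,717.46
Month 2: $4,717.46 +$62.97 interest = $4,780.43; pay $609.00 → $4,171.43
Month 3: $4,171.43 +$62.97 interest = $4,234.40; pay $609.00 → $3,625.40
Month 4: $3,625.40 +$62.97 interest = $3,688.37; pay $609.00 → $3,079.37
Month 5: $3,079.37 +$62.97 interest = $3,142.34; pay $609.00 → $2,533.34
Month 6: $2,533.34 +$62.97 interest = $2,596.31; pay $609.00 → $1,987.31
Month 7: $1,987.31 +$62.97 interest = $2,050.28; pay $609.00 → $1,441.28
Month 8: $1,441.28 +$62.97 interest = $1,504.25; pay $609.00 → $895.25
Month 9: $895.25 +$62.97 interest = $958.22; pay $609.00 → $349.22
Month 10: $349.22 +$62.97 interest = $412.19; pay $412.19 → $0.00
Balance reaches $0.00 in month 10.

10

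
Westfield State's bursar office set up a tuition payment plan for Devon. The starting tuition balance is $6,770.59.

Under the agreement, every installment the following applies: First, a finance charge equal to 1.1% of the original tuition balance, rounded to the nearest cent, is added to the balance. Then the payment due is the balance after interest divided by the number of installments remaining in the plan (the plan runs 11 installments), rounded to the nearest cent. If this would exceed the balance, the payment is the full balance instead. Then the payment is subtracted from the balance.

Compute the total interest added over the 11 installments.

$819.28

Installment 1: opening $6,770.59; interest $74.48 → $6,845.07; payment $622.28; balance $6,222.79
Installment 2: opening $6,222.79; interest $74.48 → $6,297.27; payment $629.73; balance $5,667.54
Installment 3: opening $5,667.54; interest $74.48 → $5,742.02; payment $638.00; balance $5,104.02
Installment 4: opening $5,104.02; interest $74.48 → $5,178.50; payment $647.31; balance $4,531.19
Installment 5: opening $4,531.19; interest $74.48 → $4,605.67; payment $657.95; balance $3,947.72
Installment 6: opening $3,947.72; interest $74.48 → $4,022.20; payment $670.37; balance $3,351.83
Installment 7: opening $3,351.83; interest $74.48 → $3,426.31; payment $685.26; balance $2,741.05
Installment 8: opening $2,741.05; interest $74.48 → $2,815.53; payment $703.88; balance $2,111.65
Installment 9: opening $2,111.65; interest $74.48 → $2,186.13; payment $728.71; balance $1,457.42
Installment 10: opening $1,457.42; interest $74.48 → $1,531.90; payment $765.95; balance $765.95
Installment 11: opening $765.95; interest $74.48 → $840.43; payment $840.43; balance $0.00
Total interest: $74.48 + $74.48 + $74.48 + $74.48 + $74.48 + $74.48 + $74.48 + $74.48 + $74.48 + $74.48 + $74.48 = $819.28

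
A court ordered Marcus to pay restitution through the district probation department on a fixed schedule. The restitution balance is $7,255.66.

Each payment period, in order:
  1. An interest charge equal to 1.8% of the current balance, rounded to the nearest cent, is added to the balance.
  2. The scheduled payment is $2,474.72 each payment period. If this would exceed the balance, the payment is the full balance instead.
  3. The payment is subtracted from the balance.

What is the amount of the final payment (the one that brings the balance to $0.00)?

$97.69

Payment period 1: $7,255.66 +$130.60 interest = $7,386.26; pay $2,474.72 → $4,911.54
Payment period 2: $4,911.54 +$88.41 interest = $4,999.95; pay $2,474.72 → $2,525.23
Payment period 3: $2,525.23 +$45.45 interest = $2,570.68; pay $2,474.72 → $95.96
Payment period 4: $95.96 +$1.73 interest = $97.69; pay $97.69 → $0.00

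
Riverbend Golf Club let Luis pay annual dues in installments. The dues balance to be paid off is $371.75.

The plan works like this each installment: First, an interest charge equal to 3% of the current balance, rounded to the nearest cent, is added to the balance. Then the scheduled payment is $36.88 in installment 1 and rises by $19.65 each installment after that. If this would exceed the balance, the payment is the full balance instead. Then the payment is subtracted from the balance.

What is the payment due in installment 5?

$115.48

# | Opening | Interest | Payment | End bal
1 | $371.75 | $11.15 | $36.88 | $346.02
2 | $346.02 | $10.38 | $56.53 | $299.87
3 | $299.87 | $9.00 | $76.18 | $232.69
4 | $232.69 | $6.98 | $95.83 | $143.84
5 | $143.84 | $4.32 | $115.48 | $32.68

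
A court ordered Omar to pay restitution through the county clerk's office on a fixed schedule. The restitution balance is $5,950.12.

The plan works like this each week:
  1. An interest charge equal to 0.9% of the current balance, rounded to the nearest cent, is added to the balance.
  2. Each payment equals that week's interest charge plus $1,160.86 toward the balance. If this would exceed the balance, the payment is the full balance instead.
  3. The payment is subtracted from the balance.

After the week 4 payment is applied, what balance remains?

Week 1: $5,950.12 +$53.55 interest = $6,003.67; pay $1,214.41 → $4,789.26
Week 2: $4,789.26 +$43.10 interest = $4,832.36; pay $1,203.96 → $3,628.40
Week 3: $3,628.40 +$32.66 interest = $3,661.06; pay $1,193.52 → $2,467.54
Week 4: $2,467.54 +$22.21 interest = $2,489.75; pay $1,183.07 → $1,306.68

$1,306.68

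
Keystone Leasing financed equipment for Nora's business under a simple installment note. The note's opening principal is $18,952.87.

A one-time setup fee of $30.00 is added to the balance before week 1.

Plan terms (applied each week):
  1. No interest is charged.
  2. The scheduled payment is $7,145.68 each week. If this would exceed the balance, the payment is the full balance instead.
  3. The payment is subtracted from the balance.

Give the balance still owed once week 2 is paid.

Week 1: $18,982.87 − $7,145.68 → $11,837.19
Week 2: $11,837.19 − $7,145.68 → $4,691.51

$4,691.51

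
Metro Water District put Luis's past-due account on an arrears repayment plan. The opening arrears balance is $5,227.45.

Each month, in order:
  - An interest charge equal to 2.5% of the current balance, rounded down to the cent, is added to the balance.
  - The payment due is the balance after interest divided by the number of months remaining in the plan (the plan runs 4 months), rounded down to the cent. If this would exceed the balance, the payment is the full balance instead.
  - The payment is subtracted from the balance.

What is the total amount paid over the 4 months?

Month 1: $5,227.45 +$130.68 interest = $5,358.13; pay $1,339.53 → $4,018.60
Month 2: $4,018.60 +$100.46 interest = $4,119.06; pay $1,373.02 → $2,746.04
Month 3: $2,746.04 +$68.65 interest = $2,814.69; pay $1,407.34 → $1,407.35
Month 4: $1,407.35 +$35.18 interest = $1,442.53; pay $1,442.53 → $0.00
Total paid: $5,562.42

$5,562.42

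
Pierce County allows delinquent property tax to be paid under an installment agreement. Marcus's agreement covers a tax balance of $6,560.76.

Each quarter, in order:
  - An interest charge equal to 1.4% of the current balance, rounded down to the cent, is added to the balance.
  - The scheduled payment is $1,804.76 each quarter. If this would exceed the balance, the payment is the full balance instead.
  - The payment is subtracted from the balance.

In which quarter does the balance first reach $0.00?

4

Quarter 1: opening $6,560.76; interest $91.85 → $6,652.61; payment $1,804.76; balance $4,847.85
Quarter 2: opening $4,847.85; interest $67.86 → $4,915.71; payment $1,804.76; balance $3,110.95
Quarter 3: opening $3,110.95; interest $43.55 → $3,154.50; payment $1,804.76; balance $1,349.74
Quarter 4: opening $1,349.74; interest $18.89 → $1,368.63; payment $1,368.63; balance $0.00
Balance reaches $0.00 in quarter 4.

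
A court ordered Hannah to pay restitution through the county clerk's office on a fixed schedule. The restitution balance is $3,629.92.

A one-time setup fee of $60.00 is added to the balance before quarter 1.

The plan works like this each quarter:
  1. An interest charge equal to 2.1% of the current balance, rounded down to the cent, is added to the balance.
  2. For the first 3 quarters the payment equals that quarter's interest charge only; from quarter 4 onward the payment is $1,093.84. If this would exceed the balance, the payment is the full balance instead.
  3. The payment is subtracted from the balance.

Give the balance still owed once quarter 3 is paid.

$3,689.92

Quarter 1: opening $3,689.92; interest $77.48 → $3,767.40; payment $77.48; balance $3,689.92
Quarter 2: opening $3,689.92; interest $77.48 → $3,767.40; payment $77.48; balance $3,689.92
Quarter 3: opening $3,689.92; interest $77.48 → $3,767.40; payment $77.48; balance $3,689.92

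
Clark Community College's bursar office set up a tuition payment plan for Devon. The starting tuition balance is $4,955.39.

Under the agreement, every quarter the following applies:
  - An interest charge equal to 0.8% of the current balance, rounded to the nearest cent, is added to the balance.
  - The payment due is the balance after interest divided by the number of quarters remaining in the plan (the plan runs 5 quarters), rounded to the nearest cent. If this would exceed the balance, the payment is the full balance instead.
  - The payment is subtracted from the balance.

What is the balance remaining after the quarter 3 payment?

Quarter 1: $4,955.39 +$39.64 interest = $4,995.03; pay $999.01 → $3,996.02
Quarter 2: $3,996.02 +$31.97 interest = $4,027.99; pay $1,007.00 → $3,020.99
Quarter 3: $3,020.99 +$24.17 interest = $3,045.16; pay $1,015.05 → $2,030.11

$2,030.11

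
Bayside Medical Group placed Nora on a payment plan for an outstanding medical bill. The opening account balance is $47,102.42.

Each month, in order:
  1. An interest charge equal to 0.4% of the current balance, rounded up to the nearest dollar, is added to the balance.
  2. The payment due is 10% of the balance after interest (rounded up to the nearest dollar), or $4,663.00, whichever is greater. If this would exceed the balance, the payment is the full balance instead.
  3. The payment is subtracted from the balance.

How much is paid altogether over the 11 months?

$48,181.42

Month 1: opening $47,102.42; interest $189.00 → $47,291.42; payment $4,730.00; balance $42,561.42
Month 2: opening $42,561.42; interest $171.00 → $42,732.42; payment $4,663.00; balance $38,069.42
Month 3: opening $38,069.42; interest $153.00 → $38,222.42; payment $4,663.00; balance $33,559.42
Month 4: opening $33,559.42; interest $135.00 → $33,694.42; payment $4,663.00; balance $29,031.42
Month 5: opening $29,031.42; interest $117.00 → $29,148.42; payment $4,663.00; balance $24,485.42
Month 6: opening $24,485.42; interest $98.00 → $24,583.42; payment $4,663.00; balance $19,920.42
Month 7: opening $19,920.42; interest $80.00 → $20,000.42; payment $4,663.00; balance $15,337.42
Month 8: opening $15,337.42; interest $62.00 → $15,399.42; payment $4,663.00; balance $10,736.42
Month 9: opening $10,736.42; interest $43.00 → $10,779.42; payment $4,663.00; balance $6,116.42
Month 10: opening $6,116.42; interest $25.00 → $6,141.42; payment $4,663.00; balance $1,478.42
Month 11: opening $1,478.42; interest $6.00 → $1,484.42; payment $1,484.42; balance $0.00
Total paid: $48,181.42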